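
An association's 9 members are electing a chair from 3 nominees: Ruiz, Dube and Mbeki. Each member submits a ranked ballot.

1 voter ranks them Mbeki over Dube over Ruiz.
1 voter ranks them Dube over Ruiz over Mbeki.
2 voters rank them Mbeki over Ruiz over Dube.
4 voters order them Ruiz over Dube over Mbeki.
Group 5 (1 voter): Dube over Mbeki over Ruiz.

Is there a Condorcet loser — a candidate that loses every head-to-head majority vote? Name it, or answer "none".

Mbeki

Head-to-head results (9 voters):
Ruiz vs Dube: 2+4 = 6 for Ruiz, 3 for Dube — Ruiz by 6–3.
Ruiz vs Mbeki: 1+4 = 5 for Ruiz, 4 for Mbeki — Ruiz by 5–4.
Dube vs Mbeki: 1+4+1 = 6 for Dube, 3 for Mbeki — Dube by 6–3.
Only Mbeki has no wins; Mbeki is the Condorcet loser.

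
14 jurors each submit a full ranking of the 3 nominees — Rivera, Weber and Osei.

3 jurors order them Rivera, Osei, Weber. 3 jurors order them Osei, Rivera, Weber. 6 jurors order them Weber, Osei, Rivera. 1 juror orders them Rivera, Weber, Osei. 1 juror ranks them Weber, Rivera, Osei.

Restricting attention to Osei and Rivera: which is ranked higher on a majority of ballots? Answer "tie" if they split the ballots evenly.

Osei

Ballots ranking Osei above Rivera: 3 + 6 = 9.
Ballots ranking Rivera above Osei: 14 − 9 = 5.
Osei wins the head-to-head 9–5.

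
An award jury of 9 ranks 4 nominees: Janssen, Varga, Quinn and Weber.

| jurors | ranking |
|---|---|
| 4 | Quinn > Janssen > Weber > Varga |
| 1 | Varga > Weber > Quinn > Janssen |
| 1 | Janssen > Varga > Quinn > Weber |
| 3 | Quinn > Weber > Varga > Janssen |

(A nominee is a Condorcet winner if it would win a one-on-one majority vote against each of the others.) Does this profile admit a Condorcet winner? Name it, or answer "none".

Head-to-head results (9 jurors):
Janssen vs Varga: Janssen, 5–4.
Janssen vs Quinn: Quinn wins 8–1.
Janssen–Weber: Janssen 5–4.
Varga vs Quinn: Quinn, 7–2.
Varga vs Weber: Weber wins 7–2.
Quinn–Weber: Quinn 8–1.
Only Quinn has no losses; Quinn is the Condorcet winner.

Quinn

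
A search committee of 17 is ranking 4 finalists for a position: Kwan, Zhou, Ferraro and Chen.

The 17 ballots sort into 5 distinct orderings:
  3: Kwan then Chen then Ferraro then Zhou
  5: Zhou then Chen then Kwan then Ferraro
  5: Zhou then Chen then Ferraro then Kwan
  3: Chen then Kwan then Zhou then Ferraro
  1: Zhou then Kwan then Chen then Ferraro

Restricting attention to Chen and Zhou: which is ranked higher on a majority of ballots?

Ballots ranking Chen above Zhou: 3 + 3 = 6.
Ballots ranking Zhou above Chen: 17 − 6 = 11.
Zhou wins the head-to-head 11–6.

Zhou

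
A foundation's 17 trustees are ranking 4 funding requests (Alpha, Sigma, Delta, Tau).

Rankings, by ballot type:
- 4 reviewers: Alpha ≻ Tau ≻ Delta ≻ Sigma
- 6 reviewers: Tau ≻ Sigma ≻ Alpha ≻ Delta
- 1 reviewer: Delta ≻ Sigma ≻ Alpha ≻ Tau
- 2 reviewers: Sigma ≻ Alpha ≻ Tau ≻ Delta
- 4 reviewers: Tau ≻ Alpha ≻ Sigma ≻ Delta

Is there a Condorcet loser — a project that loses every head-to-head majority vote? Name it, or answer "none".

Head-to-head results (17 reviewers):
Alpha vs Sigma: Alpha is ranked higher on 4+4 = 8 ballots, Sigma on 9. Sigma wins 9–8.
Alpha vs Delta: Alpha wins 16–1.
Alpha vs Tau: Alpha preferred on 4+1+2 = 7 ballots; Tau wins 10–7.
Sigma vs Delta: Sigma, 12–5.
Sigma vs Tau: Sigma preferred on 1+2 = 3 ballots; Tau wins 14–3.
Delta vs Tau: Tau, 16–1.
Delta is beaten in every head-to-head and is the Condorcet loser.

Delta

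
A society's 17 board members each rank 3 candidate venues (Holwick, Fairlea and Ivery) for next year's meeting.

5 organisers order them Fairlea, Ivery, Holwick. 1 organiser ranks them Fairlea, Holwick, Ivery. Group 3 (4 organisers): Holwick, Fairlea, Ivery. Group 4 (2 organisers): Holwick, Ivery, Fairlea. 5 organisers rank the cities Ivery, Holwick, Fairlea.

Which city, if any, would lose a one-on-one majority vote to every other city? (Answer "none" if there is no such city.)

none

Pairwise majorities:
Holwick vs Fairlea: Holwick preferred on 4+2+5 = 11 ballots; Holwick wins 11–6.
Holwick vs Ivery: Holwick preferred on 1+4+2 = 7 ballots; Ivery wins 10–7.
Fairlea vs Ivery: Fairlea wins 10–7.
No city is winless: Holwick beats Fairlea; Fairlea beats Ivery; Ivery beats Holwick. There is no Condorcet loser.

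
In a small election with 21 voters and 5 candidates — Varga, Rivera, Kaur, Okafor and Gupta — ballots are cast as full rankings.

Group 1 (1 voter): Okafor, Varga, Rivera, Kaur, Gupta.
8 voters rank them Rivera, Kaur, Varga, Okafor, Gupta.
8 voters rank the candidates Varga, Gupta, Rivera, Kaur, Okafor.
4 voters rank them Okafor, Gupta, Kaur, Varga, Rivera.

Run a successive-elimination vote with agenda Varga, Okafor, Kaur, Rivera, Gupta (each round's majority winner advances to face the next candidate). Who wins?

Round 1: Varga vs Okafor — 16–5, Varga advances.
Round 2: Varga vs Kaur — 9–12, Kaur advances.
Round 3: Kaur vs Rivera — 4–17, Rivera advances.
Round 4: Rivera vs Gupta — 9–12, Gupta advances.
Gupta survives the agenda.

Gupta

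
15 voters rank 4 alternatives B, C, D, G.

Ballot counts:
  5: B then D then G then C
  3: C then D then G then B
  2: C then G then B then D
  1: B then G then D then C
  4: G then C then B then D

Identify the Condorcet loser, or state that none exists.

Pairwise majorities:
B–C: C 9–6.
B vs D: B, 12–3.
B vs G: 5+1 = 6 for B, 9 for G — G by 9–6.
C vs D: 3+2+4 = 9 for C, 6 for D — C by 9–6.
C vs G: 3+2 = 5 for C, 10 for G — G by 10–5.
D vs G: D preferred on 5+3 = 8 ballots; D wins 8–7.
Each alternative has at least one pairwise win (B beats D; C beats B; D beats G; G beats B) — no Condorcet loser.

none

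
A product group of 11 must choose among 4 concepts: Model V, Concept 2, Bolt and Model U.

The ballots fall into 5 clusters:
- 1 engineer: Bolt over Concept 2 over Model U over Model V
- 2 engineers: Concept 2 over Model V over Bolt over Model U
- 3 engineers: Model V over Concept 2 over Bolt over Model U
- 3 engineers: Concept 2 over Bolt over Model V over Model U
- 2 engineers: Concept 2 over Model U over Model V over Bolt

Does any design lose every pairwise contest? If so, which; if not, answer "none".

Model U

Head-to-head results (11 engineers):
Model V vs Concept 2: Model V preferred on 3 ballots; Concept 2 wins 8–3.
Model V vs Bolt: Model V is ranked higher on 2+3+2 = 7 ballots, Bolt on 4. Model V wins 7–4.
Model V vs Model U: Model V is ranked higher on 2+3+3 = 8 ballots, Model U on 3. Model V wins 8–3.
Concept 2 vs Bolt: 2+3+3+2 = 10 for Concept 2, 1 for Bolt — Concept 2 by 10–1.
Concept 2 vs Model U: Concept 2, 11–0.
Bolt–Model U: Bolt 9–2.
Model U is beaten in every head-to-head and is the Condorcet loser.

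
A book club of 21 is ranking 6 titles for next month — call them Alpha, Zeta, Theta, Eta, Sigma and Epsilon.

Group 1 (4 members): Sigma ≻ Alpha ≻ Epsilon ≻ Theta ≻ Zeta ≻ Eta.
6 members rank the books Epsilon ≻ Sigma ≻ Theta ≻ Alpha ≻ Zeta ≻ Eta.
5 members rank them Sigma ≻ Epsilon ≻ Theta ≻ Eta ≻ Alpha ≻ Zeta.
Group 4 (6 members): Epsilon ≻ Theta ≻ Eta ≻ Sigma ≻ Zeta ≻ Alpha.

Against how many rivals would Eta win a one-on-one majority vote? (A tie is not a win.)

Eta against each rival (21 members):
Eta–Alpha: Eta 11–10.
Eta–Zeta: Eta 11–10.
Eta vs Theta: 0 for Eta, 21 for Theta — Theta by 21–0.
Eta vs Sigma: Eta preferred on 6 ballots; Sigma wins 15–6.
Eta vs Epsilon: 0 for Eta, 21 for Epsilon — Epsilon by 21–0.
Eta beats Alpha, Zeta; loses to Theta, Sigma, Epsilon — 2 pairwise wins.

2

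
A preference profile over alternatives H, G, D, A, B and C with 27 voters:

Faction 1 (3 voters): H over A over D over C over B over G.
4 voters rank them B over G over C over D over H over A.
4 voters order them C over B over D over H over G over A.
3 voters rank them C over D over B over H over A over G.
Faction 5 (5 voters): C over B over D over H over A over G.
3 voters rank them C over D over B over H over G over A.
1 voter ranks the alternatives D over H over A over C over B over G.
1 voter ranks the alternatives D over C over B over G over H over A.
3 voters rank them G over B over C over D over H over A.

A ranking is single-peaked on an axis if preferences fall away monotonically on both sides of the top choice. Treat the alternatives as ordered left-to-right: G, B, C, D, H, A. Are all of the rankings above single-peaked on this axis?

Axis positions: G=1, B=2, C=3, D=4, H=5, A=6.
Faction 1 (peak H at position 5): ranking walks positions 5-6-4-3-2-1, expanding outward from the peak — single-peaked.
Faction 2 (peak B at position 2): ranking walks positions 2-1-3-4-5-6, expanding outward from the peak — single-peaked.
Faction 3 (peak C at position 3): ranking walks positions 3-2-4-5-1-6, expanding outward from the peak — single-peaked.
Faction 4 (peak C at position 3): ranking walks positions 3-4-2-5-6-1, expanding outward from the peak — single-peaked.
Faction 5 (peak C at position 3): ranking walks positions 3-2-4-5-6-1, expanding outward from the peak — single-peaked.
Faction 6 (peak C at position 3): ranking walks positions 3-4-2-5-1-6, expanding outward from the peak — single-peaked.
Faction 7 (peak D at position 4): ranking walks positions 4-5-6-3-2-1, expanding outward from the peak — single-peaked.
Faction 8 (peak D at position 4): ranking walks positions 4-3-2-1-5-6, expanding outward from the peak — single-peaked.
Faction 9 (peak G at position 1): ranking walks positions 1-2-3-4-5-6, expanding outward from the peak — single-peaked.
Every ranking is single-peaked on this axis.

yes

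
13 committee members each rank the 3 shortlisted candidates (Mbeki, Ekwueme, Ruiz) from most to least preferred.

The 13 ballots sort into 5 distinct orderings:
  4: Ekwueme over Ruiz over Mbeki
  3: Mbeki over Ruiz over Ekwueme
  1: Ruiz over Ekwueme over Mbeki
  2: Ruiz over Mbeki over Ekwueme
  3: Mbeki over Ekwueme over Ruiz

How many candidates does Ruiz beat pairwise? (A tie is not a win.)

1

Ruiz against each rival (13 committee members):
Ruiz vs Mbeki: Ruiz wins 7–6.
Ruiz vs Ekwueme: Ekwueme wins 7–6.
Ruiz beats Mbeki; loses to Ekwueme — 1 pairwise win.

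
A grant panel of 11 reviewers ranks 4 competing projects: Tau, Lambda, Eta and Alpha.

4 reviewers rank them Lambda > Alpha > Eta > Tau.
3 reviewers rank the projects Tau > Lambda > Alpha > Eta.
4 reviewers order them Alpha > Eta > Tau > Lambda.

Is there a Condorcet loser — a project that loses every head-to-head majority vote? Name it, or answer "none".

Pairwise majorities:
Tau vs Lambda: Tau wins 7–4.
Tau vs Eta: 3 for Tau, 8 for Eta — Eta by 8–3.
Tau–Alpha: Alpha 8–3.
Lambda vs Eta: Lambda preferred on 4+3 = 7 ballots; Lambda wins 7–4.
Lambda vs Alpha: Lambda preferred on 4+3 = 7 ballots; Lambda wins 7–4.
Eta vs Alpha: 0 for Eta, 11 for Alpha — Alpha by 11–0.
Every project wins at least one matchup (Tau beats Lambda; Lambda beats Eta; Eta beats Tau; Alpha beats Tau), so there is no Condorcet loser.

none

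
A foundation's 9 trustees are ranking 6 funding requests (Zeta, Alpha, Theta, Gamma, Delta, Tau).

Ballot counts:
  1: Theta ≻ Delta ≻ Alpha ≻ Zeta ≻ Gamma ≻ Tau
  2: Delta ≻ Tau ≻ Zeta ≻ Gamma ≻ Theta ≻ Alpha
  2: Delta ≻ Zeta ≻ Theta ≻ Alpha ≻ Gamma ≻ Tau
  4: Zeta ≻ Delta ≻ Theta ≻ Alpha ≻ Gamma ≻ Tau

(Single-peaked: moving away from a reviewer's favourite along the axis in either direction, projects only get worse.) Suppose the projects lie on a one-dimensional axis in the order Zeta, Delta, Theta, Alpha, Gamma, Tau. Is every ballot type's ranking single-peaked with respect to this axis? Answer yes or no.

no

Axis positions: Zeta=1, Delta=2, Theta=3, Alpha=4, Gamma=5, Tau=6.
Ballot type 1 (peak Theta at position 3): ranking walks positions 3-2-4-1-5-6, expanding outward from the peak — single-peaked.
Ballot type 2: ranking walks positions 2-6-1-5-3-4; Tau is ranked above Theta even though Theta lies between Tau and the peak Delta on the axis — preferences dip and rise again. Not single-peaked.
Ballot type 3 (peak Delta at position 2): ranking walks positions 2-1-3-4-5-6, expanding outward from the peak — single-peaked.
Ballot type 4 (peak Zeta at position 1): ranking walks positions 1-2-3-4-5-6, expanding outward from the peak — single-peaked.
Ballot type 2 violates single-peakedness, so the profile is not single-peaked on this axis.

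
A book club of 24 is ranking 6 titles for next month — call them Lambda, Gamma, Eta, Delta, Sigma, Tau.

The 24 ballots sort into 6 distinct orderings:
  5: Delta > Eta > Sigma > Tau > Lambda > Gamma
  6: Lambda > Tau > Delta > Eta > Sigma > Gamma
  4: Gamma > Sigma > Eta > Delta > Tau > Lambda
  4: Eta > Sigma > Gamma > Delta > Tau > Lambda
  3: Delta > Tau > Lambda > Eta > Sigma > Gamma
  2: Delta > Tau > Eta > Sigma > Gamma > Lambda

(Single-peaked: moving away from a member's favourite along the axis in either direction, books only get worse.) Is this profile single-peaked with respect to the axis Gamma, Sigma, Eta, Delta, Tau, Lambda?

Axis positions: Gamma=1, Sigma=2, Eta=3, Delta=4, Tau=5, Lambda=6.
Ballot type 1 (peak Delta at position 4): ranking walks positions 4-3-2-5-6-1, expanding outward from the peak — single-peaked.
Ballot type 2 (peak Lambda at position 6): ranking walks positions 6-5-4-3-2-1, expanding outward from the peak — single-peaked.
Ballot type 3 (peak Gamma at position 1): ranking walks positions 1-2-3-4-5-6, expanding outward from the peak — single-peaked.
Ballot type 4 (peak Eta at position 3): ranking walks positions 3-2-1-4-5-6, expanding outward from the peak — single-peaked.
Ballot type 5 (peak Delta at position 4): ranking walks positions 4-5-6-3-2-1, expanding outward from the peak — single-peaked.
Ballot type 6 (peak Delta at position 4): ranking walks positions 4-5-3-2-1-6, expanding outward from the peak — single-peaked.
Every ranking is single-peaked on this axis.

yes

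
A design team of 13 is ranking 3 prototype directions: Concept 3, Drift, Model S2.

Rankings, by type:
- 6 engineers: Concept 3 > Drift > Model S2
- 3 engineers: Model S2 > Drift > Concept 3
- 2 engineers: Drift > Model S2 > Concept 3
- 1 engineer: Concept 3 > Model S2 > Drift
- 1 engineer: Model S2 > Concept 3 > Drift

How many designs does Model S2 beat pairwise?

0

Model S2 against each rival (13 engineers):
Model S2 vs Concept 3: Concept 3 wins 7–6.
Model S2 vs Drift: Drift wins 8–5.
Model S2 beats no one; loses to Concept 3, Drift — 0 pairwise wins.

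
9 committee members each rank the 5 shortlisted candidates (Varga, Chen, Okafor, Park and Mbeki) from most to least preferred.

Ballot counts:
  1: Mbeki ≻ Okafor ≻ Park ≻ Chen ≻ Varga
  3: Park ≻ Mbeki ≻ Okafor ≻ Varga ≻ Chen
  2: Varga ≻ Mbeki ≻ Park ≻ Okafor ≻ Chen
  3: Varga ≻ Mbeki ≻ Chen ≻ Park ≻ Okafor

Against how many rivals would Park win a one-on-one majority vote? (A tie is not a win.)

2

Park against each rival (9 committee members):
Park vs Varga: Varga, 5–4.
Park–Chen: Park 6–3.
Park–Okafor: Park 8–1.
Park–Mbeki: Mbeki 6–3.
Park beats Chen, Okafor; loses to Varga, Mbeki — 2 pairwise wins.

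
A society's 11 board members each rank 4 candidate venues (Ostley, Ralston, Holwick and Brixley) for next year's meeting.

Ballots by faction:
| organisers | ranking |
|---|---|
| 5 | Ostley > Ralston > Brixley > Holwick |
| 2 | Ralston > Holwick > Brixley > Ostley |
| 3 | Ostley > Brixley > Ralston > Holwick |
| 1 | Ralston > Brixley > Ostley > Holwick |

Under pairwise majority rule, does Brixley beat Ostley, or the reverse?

Ballots ranking Brixley above Ostley: 2 + 1 = 3.
Ballots ranking Ostley above Brixley: 11 − 3 = 8.
Ostley wins the head-to-head 8–3.

Ostley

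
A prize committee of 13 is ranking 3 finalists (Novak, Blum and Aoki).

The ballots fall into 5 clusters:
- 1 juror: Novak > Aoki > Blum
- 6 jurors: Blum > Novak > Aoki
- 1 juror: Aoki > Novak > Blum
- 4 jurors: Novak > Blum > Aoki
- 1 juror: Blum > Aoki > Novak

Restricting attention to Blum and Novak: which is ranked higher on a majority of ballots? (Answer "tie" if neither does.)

Ballots ranking Blum above Novak: 6 + 1 = 7.
Ballots ranking Novak above Blum: 13 − 7 = 6.
Blum wins the head-to-head 7–6.

Blum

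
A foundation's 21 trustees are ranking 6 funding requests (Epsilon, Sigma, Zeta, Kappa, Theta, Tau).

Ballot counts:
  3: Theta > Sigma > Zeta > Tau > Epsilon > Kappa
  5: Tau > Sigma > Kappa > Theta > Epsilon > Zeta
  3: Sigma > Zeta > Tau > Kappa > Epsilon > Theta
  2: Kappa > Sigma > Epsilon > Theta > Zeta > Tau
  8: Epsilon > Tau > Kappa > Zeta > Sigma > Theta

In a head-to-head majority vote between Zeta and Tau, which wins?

Tau

Ballots ranking Zeta above Tau: 3 + 3 + 2 = 8.
Ballots ranking Tau above Zeta: 21 − 8 = 13.
Tau wins the head-to-head 13–8.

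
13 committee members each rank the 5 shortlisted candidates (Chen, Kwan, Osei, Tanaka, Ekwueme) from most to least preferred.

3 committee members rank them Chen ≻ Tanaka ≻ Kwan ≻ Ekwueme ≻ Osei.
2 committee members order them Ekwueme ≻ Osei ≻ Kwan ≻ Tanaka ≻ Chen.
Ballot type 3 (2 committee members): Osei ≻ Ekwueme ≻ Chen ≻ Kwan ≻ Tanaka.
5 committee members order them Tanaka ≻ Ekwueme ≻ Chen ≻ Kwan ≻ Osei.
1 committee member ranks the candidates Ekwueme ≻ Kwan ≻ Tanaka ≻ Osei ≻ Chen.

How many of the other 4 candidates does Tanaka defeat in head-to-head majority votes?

Tanaka against each rival (13 committee members):
Tanaka vs Chen: Tanaka is ranked higher on 2+5+1 = 8 ballots, Chen on 5. Tanaka wins 8–5.
Tanaka vs Kwan: 3+5 = 8 for Tanaka, 5 for Kwan — Tanaka by 8–5.
Tanaka vs Osei: 3+5+1 = 9 for Tanaka, 4 for Osei — Tanaka by 9–4.
Tanaka vs Ekwueme: Tanaka preferred on 3+5 = 8 ballots; Tanaka wins 8–5.
Tanaka beats Chen, Kwan, Osei, Ekwueme — 4 pairwise wins.

4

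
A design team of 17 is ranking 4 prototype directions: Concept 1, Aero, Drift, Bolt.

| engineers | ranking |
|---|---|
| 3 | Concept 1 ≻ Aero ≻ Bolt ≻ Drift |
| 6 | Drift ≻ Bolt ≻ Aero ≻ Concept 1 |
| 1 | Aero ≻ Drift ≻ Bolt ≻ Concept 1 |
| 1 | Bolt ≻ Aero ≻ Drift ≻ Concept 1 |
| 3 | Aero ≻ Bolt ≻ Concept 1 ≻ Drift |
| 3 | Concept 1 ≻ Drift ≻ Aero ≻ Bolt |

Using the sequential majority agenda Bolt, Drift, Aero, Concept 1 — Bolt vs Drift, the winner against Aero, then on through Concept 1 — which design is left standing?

Round 1: Bolt vs Drift — 7–10, Drift advances.
Round 2: Drift vs Aero — 9–8, Drift advances.
Round 3: Drift vs Concept 1 — 8–9, Concept 1 advances.
The agenda winner is Concept 1.

Concept 1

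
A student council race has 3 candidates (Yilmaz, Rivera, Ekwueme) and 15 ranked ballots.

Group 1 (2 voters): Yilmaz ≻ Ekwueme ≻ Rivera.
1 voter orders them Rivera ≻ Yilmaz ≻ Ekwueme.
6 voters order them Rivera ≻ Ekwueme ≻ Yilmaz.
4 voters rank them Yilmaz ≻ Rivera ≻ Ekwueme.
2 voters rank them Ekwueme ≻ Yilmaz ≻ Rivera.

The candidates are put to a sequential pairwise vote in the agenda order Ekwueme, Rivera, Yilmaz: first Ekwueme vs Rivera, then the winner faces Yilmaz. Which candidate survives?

Yilmaz

Round 1: Ekwueme vs Rivera — 4–11, Rivera advances.
Round 2: Rivera vs Yilmaz — 7–8, Yilmaz advances.
The agenda winner is Yilmaz.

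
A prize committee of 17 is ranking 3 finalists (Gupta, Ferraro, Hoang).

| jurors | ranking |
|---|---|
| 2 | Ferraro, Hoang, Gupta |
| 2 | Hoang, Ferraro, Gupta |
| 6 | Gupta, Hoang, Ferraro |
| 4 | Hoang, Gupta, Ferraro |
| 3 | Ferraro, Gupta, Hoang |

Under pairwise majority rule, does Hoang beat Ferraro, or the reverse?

Ballots ranking Hoang above Ferraro: 2 + 6 + 4 = 12.
Ballots ranking Ferraro above Hoang: 17 − 12 = 5.
Hoang wins the head-to-head 12–5.

Hoang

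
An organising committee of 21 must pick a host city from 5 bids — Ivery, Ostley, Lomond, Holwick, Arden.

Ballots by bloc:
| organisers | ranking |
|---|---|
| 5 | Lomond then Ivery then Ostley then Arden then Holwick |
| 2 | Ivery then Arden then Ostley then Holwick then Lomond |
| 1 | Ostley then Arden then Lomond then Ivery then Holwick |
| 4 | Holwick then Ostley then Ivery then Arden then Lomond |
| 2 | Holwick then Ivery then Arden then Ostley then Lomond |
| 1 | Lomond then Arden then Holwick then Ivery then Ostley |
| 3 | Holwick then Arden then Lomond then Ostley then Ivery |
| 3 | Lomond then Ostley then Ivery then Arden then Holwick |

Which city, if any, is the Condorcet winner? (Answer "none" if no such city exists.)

none

Head-to-head results (21 organisers):
Ivery vs Ostley: Ivery is ranked higher on 5+2+2+1 = 10 ballots, Ostley on 11. Ostley wins 11–10.
Ivery vs Lomond: Lomond, 13–8.
Ivery vs Holwick: 5+2+1+3 = 11 for Ivery, 10 for Holwick — Ivery by 11–10.
Ivery vs Arden: Ivery wins 16–5.
Ostley vs Lomond: 9 to 12, Lomond.
Ostley vs Holwick: Ostley wins 11–10.
Ostley vs Arden: Ostley is ranked higher on 5+1+4+3 = 13 ballots, Arden on 8. Ostley wins 13–8.
Lomond vs Holwick: Lomond preferred on 5+1+1+3 = 10 ballots; Holwick wins 11–10.
Lomond vs Arden: 5+1+3 = 9 for Lomond, 12 for Arden — Arden by 12–9.
Holwick vs Arden: Arden wins 12–9.
Every city loses at least once (Ivery loses to Ostley; Ostley loses to Lomond; Lomond loses to Holwick; Holwick loses to Ivery; Arden loses to Ivery). The majority relation contains the cycle Ivery → Holwick → Lomond → Ivery, so there is no Condorcet winner.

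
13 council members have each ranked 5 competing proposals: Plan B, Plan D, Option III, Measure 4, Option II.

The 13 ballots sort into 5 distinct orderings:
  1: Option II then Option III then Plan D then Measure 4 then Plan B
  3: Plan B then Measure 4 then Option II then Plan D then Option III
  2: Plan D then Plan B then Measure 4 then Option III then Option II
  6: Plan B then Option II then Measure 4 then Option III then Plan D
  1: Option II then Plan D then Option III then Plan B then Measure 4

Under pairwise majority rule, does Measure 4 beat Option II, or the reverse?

Option II

Ballots ranking Measure 4 above Option II: 3 + 2 = 5.
Ballots ranking Option II above Measure 4: 13 − 5 = 8.
Option II wins the head-to-head 8–5.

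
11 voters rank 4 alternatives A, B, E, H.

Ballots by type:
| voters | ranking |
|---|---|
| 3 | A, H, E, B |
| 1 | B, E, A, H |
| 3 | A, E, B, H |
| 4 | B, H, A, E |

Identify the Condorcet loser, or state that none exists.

Head-to-head results (11 voters):
A vs B: A preferred on 3+3 = 6 ballots; A wins 6–5.
A vs E: 3+3+4 = 10 for A, 1 for E — A by 10–1.
A vs H: A wins 7–4.
B–E: E 6–5.
B vs H: B wins 8–3.
E vs H: H wins 7–4.
No alternative is winless: A beats B; B beats H; E beats B; H beats E. There is no Condorcet loser.

none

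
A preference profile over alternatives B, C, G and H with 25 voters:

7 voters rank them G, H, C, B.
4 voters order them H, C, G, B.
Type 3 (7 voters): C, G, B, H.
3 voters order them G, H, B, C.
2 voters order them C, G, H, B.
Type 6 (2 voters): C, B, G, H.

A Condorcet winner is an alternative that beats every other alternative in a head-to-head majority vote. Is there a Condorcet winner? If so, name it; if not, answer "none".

none

Head-to-head results (25 voters):
B vs C: C, 22–3.
B vs G: G wins 23–2.
B vs H: H wins 16–9.
C vs G: C, 15–10.
C–H: H 14–11.
G–H: G 21–4.
Each alternative drops at least one matchup (B loses to C; C loses to H; G loses to C; H loses to G); the cycle C → G → H → C rules out a Condorcet winner.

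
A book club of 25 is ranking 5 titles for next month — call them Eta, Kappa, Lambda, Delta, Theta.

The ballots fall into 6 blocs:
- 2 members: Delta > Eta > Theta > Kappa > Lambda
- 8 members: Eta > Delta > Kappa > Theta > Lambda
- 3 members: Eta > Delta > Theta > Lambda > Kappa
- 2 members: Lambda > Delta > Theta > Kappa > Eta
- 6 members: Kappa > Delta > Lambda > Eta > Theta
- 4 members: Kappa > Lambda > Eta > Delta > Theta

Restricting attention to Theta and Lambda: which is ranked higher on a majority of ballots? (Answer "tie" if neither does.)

Ballots ranking Theta above Lambda: 2 + 8 + 3 = 13.
Ballots ranking Lambda above Theta: 25 − 13 = 12.
Theta wins the head-to-head 13–12.

Theta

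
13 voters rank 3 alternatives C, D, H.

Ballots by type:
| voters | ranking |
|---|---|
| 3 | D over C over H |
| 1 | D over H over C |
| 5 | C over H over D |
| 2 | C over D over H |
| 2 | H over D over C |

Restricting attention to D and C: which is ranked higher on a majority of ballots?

Ballots ranking D above C: 3 + 1 + 2 = 6.
Ballots ranking C above D: 13 − 6 = 7.
C wins the head-to-head 7–6.

C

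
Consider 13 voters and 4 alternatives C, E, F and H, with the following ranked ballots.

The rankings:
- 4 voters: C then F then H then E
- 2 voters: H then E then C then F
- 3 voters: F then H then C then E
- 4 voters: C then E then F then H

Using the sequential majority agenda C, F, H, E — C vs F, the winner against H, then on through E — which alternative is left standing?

Round 1: C vs F — 10–3, C advances.
Round 2: C vs H — 8–5, C advances.
Round 3: C vs E — 11–2, C advances.
C survives the agenda.

C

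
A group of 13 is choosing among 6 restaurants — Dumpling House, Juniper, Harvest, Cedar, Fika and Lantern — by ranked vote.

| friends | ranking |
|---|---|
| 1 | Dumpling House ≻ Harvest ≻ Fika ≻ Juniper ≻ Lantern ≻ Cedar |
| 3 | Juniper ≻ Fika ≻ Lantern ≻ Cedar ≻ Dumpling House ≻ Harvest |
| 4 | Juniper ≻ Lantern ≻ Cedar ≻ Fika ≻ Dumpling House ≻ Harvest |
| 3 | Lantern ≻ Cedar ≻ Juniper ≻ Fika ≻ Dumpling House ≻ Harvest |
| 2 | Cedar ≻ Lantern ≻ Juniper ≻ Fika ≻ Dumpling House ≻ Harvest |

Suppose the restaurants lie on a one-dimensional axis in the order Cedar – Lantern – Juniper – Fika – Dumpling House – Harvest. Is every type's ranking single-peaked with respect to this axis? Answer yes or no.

Axis positions: Cedar=1, Lantern=2, Juniper=3, Fika=4, Dumpling House=5, Harvest=6.
Type 1 (peak Dumpling House at position 5): ranking walks positions 5-6-4-3-2-1, expanding outward from the peak — single-peaked.
Type 2 (peak Juniper at position 3): ranking walks positions 3-4-2-1-5-6, expanding outward from the peak — single-peaked.
Type 3 (peak Juniper at position 3): ranking walks positions 3-2-1-4-5-6, expanding outward from the peak — single-peaked.
Type 4 (peak Lantern at position 2): ranking walks positions 2-1-3-4-5-6, expanding outward from the peak — single-peaked.
Type 5 (peak Cedar at position 1): ranking walks positions 1-2-3-4-5-6, expanding outward from the peak — single-peaked.
Every ranking is single-peaked on this axis.

yes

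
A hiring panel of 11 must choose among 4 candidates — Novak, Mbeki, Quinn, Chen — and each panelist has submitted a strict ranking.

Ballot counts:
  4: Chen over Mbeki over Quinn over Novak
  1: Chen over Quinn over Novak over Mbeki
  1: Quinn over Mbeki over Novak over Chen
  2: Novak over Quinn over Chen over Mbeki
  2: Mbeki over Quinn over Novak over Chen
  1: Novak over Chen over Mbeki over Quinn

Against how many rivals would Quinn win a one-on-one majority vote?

Quinn against each rival (11 committee members):
Quinn vs Novak: Quinn is ranked higher on 4+1+1+2 = 8 ballots, Novak on 3. Quinn wins 8–3.
Quinn vs Mbeki: Mbeki, 7–4.
Quinn vs Chen: Chen wins 6–5.
Quinn beats Novak; loses to Mbeki, Chen — 1 pairwise win.

1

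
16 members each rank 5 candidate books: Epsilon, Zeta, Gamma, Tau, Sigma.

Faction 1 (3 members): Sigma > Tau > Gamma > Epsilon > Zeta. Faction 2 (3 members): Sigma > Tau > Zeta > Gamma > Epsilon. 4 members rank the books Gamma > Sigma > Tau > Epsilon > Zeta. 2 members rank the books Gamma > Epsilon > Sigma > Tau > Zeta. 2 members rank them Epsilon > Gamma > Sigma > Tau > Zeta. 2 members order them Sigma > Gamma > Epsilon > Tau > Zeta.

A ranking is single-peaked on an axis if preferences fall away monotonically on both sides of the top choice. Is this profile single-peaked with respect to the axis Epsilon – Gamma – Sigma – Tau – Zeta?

Axis positions: Epsilon=1, Gamma=2, Sigma=3, Tau=4, Zeta=5.
Faction 1 (peak Sigma at position 3): ranking walks positions 3-4-2-1-5, expanding outward from the peak — single-peaked.
Faction 2 (peak Sigma at position 3): ranking walks positions 3-4-5-2-1, expanding outward from the peak — single-peaked.
Faction 3 (peak Gamma at position 2): ranking walks positions 2-3-4-1-5, expanding outward from the peak — single-peaked.
Faction 4 (peak Gamma at position 2): ranking walks positions 2-1-3-4-5, expanding outward from the peak — single-peaked.
Faction 5 (peak Epsilon at position 1): ranking walks positions 1-2-3-4-5, expanding outward from the peak — single-peaked.
Faction 6 (peak Sigma at position 3): ranking walks positions 3-2-1-4-5, expanding outward from the peak — single-peaked.
Every ranking is single-peaked on this axis.

yes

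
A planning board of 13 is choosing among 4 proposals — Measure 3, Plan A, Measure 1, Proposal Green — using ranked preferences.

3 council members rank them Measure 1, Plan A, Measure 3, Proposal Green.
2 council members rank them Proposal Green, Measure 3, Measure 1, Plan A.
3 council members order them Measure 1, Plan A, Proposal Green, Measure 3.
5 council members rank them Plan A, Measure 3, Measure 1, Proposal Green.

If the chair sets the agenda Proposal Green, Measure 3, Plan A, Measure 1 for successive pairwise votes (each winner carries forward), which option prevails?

Round 1: Proposal Green vs Measure 3 — 5–8, Measure 3 advances.
Round 2: Measure 3 vs Plan A — 2–11, Plan A advances.
Round 3: Plan A vs Measure 1 — 5–8, Measure 1 advances.
Measure 1 survives the agenda.

Measure 1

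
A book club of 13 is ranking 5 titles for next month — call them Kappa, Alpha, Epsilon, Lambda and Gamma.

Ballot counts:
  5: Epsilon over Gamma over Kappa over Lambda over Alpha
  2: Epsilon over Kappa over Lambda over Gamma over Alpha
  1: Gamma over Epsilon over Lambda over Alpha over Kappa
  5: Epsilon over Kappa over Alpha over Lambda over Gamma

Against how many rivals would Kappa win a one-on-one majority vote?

Kappa against each rival (13 members):
Kappa vs Alpha: Kappa is ranked higher on 5+2+5 = 12 ballots, Alpha on 1. Kappa wins 12–1.
Kappa vs Epsilon: Kappa is ranked higher on 0 ballots, Epsilon on 13. Epsilon wins 13–0.
Kappa vs Lambda: 12 to 1, Kappa.
Kappa vs Gamma: 2+5 = 7 for Kappa, 6 for Gamma — Kappa by 7–6.
Kappa beats Alpha, Lambda, Gamma; loses to Epsilon — 3 pairwise wins.

3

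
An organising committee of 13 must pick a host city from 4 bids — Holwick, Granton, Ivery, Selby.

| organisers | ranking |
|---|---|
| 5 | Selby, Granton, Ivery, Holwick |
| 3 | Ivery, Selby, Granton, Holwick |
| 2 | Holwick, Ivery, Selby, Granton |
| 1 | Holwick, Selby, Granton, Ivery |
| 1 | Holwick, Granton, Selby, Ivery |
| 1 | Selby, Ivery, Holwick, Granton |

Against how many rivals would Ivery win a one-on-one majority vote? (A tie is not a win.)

Ivery against each rival (13 organisers):
Ivery vs Holwick: 9 to 4, Ivery.
Ivery vs Granton: Granton wins 7–6.
Ivery vs Selby: 5 to 8, Selby.
Ivery beats Holwick; loses to Granton, Selby — 1 pairwise win.

1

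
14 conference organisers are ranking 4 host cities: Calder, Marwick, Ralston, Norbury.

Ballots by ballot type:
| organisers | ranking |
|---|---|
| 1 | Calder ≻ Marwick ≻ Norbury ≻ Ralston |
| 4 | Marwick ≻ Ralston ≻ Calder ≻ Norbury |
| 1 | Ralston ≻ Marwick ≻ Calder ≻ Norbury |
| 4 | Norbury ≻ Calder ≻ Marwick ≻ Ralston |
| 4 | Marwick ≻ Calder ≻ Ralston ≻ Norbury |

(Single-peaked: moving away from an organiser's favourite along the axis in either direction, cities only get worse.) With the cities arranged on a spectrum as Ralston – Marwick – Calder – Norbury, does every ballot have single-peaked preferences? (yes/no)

yes

Axis positions: Ralston=1, Marwick=2, Calder=3, Norbury=4.
Ballot type 1 (peak Calder at position 3): ranking walks positions 3-2-4-1, expanding outward from the peak — single-peaked.
Ballot type 2 (peak Marwick at position 2): ranking walks positions 2-1-3-4, expanding outward from the peak — single-peaked.
Ballot type 3 (peak Ralston at position 1): ranking walks positions 1-2-3-4, expanding outward from the peak — single-peaked.
Ballot type 4 (peak Norbury at position 4): ranking walks positions 4-3-2-1, expanding outward from the peak — single-peaked.
Ballot type 5 (peak Marwick at position 2): ranking walks positions 2-3-1-4, expanding outward from the peak — single-peaked.
Every ranking is single-peaked on this axis.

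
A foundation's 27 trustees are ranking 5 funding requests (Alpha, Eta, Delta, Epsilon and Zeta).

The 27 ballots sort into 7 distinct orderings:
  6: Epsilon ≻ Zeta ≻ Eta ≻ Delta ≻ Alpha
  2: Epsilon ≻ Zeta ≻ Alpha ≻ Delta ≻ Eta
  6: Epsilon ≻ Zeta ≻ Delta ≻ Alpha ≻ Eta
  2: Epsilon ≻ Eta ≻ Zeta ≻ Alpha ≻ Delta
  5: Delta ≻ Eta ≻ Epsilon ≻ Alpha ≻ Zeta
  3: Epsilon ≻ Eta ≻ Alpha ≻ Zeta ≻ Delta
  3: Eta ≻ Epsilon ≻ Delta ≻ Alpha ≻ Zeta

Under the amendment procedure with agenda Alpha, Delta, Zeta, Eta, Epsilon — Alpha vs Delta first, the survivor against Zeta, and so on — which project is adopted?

Round 1: Alpha vs Delta — 7–20, Delta advances.
Round 2: Delta vs Zeta — 8–19, Zeta advances.
Round 3: Zeta vs Eta — 14–13, Zeta advances.
Round 4: Zeta vs Epsilon — 0–27, Epsilon advances.
Epsilon survives the agenda.

Epsilon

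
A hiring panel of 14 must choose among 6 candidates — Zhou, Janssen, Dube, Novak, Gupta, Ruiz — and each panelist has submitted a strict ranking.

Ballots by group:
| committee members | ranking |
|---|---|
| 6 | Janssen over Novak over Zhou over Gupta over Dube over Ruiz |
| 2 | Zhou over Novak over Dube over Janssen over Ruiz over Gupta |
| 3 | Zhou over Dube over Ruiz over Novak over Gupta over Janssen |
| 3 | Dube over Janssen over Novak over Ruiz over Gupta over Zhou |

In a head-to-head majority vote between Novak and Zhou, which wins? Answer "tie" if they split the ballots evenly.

Novak

Ballots ranking Novak above Zhou: 6 + 3 = 9.
Ballots ranking Zhou above Novak: 14 − 9 = 5.
Novak wins the head-to-head 9–5.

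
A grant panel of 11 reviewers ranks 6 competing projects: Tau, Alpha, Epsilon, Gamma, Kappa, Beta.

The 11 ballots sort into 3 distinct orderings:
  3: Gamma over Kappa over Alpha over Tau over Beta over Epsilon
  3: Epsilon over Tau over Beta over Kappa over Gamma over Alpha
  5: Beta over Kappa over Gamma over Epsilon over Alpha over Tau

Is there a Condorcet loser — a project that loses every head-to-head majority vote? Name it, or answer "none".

Head-to-head results (11 reviewers):
Tau vs Alpha: Tau is ranked higher on 3 ballots, Alpha on 8. Alpha wins 8–3.
Tau vs Epsilon: Epsilon wins 8–3.
Tau vs Gamma: Gamma, 8–3.
Tau vs Kappa: Kappa, 8–3.
Tau vs Beta: Tau wins 6–5.
Alpha vs Epsilon: 3 for Alpha, 8 for Epsilon — Epsilon by 8–3.
Alpha vs Gamma: 0 to 11, Gamma.
Alpha vs Kappa: 0 to 11, Kappa.
Alpha vs Beta: 3 to 8, Beta.
Epsilon–Gamma: Gamma 8–3.
Epsilon vs Kappa: 3 for Epsilon, 8 for Kappa — Kappa by 8–3.
Epsilon vs Beta: Beta wins 8–3.
Gamma vs Kappa: Gamma preferred on 3 ballots; Kappa wins 8–3.
Gamma vs Beta: Beta, 8–3.
Kappa vs Beta: Kappa preferred on 3 ballots; Beta wins 8–3.
Each project has at least one pairwise win (Tau beats Beta; Alpha beats Tau; Epsilon beats Tau; Gamma beats Tau; Kappa beats Tau; Beta beats Alpha) — no Condorcet loser.

none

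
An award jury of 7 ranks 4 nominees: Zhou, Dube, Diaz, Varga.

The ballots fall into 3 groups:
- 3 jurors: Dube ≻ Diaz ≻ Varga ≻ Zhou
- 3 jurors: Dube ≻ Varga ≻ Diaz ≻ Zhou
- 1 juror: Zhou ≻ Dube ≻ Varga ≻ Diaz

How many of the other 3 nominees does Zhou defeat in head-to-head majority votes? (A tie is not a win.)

Zhou against each rival (7 jurors):
Zhou vs Dube: Dube wins 6–1.
Zhou vs Diaz: 1 to 6, Diaz.
Zhou vs Varga: Varga wins 6–1.
Zhou beats no one; loses to Dube, Diaz, Varga — 0 pairwise wins.

0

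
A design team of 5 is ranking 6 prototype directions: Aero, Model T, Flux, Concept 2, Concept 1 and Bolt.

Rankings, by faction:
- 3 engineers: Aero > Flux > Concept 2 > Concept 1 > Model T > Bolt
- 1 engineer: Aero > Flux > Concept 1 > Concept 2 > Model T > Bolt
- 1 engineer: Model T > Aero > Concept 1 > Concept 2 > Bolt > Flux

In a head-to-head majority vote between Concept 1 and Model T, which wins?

Ballots ranking Concept 1 above Model T: 3 + 1 = 4.
Ballots ranking Model T above Concept 1: 5 − 4 = 1.
Concept 1 wins the head-to-head 4–1.

Concept 1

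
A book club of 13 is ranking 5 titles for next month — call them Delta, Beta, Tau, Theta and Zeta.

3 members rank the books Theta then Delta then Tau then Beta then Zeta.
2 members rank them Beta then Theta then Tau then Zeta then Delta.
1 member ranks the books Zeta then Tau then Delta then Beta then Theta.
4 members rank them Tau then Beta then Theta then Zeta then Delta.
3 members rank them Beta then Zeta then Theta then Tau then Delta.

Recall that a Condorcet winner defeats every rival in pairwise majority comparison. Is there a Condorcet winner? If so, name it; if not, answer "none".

none

Check each pair by majority over 13 ballots:
Delta vs Beta: 4 to 9, Beta.
Delta vs Tau: Delta is ranked higher on 3 ballots, Tau on 10. Tau wins 10–3.
Delta vs Theta: Delta preferred on 1 ballot; Theta wins 12–1.
Delta vs Zeta: Delta preferred on 3 ballots; Zeta wins 10–3.
Beta vs Tau: Tau wins 8–5.
Beta vs Theta: 2+1+4+3 = 10 for Beta, 3 for Theta — Beta by 10–3.
Beta vs Zeta: Beta, 12–1.
Tau vs Theta: Theta wins 8–5.
Tau vs Zeta: Tau wins 9–4.
Theta vs Zeta: Theta wins 9–4.
No book is unbeaten: Delta loses to Beta; Beta loses to Tau; Tau loses to Theta; Theta loses to Beta; Zeta loses to Beta. In particular Beta beats Theta beats Tau beats Beta is a majority cycle — no Condorcet winner exists.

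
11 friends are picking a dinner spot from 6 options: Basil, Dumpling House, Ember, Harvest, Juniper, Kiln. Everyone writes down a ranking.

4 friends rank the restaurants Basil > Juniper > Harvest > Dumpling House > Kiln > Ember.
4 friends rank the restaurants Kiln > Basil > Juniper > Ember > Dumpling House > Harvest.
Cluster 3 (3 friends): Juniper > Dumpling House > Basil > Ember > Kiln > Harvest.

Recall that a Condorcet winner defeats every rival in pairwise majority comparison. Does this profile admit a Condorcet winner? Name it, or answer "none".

Basil

Pairwise majorities:
Basil vs Dumpling House: 4+4 = 8 for Basil, 3 for Dumpling House — Basil by 8–3.
Basil vs Ember: Basil preferred on 4+4+3 = 11 ballots; Basil wins 11–0.
Basil vs Harvest: 4+4+3 = 11 for Basil, 0 for Harvest — Basil by 11–0.
Basil vs Juniper: 8 to 3, Basil.
Basil vs Kiln: 7 to 4, Basil.
Dumpling House vs Ember: 4+3 = 7 for Dumpling House, 4 for Ember — Dumpling House by 7–4.
Dumpling House vs Harvest: 7 to 4, Dumpling House.
Dumpling House vs Juniper: 0 for Dumpling House, 11 for Juniper — Juniper by 11–0.
Dumpling House vs Kiln: 7 to 4, Dumpling House.
Ember vs Harvest: 4+3 = 7 for Ember, 4 for Harvest — Ember by 7–4.
Ember vs Juniper: Ember is ranked higher on 0 ballots, Juniper on 11. Juniper wins 11–0.
Ember vs Kiln: Ember is ranked higher on 3 ballots, Kiln on 8. Kiln wins 8–3.
Harvest vs Juniper: Harvest preferred on 0 ballots; Juniper wins 11–0.
Harvest vs Kiln: Harvest is ranked higher on 4 ballots, Kiln on 7. Kiln wins 7–4.
Juniper vs Kiln: Juniper is ranked higher on 4+3 = 7 ballots, Kiln on 4. Juniper wins 7–4.
Basil beats each of Dumpling House, Ember, Harvest, Juniper, Kiln — Basil is the Condorcet winner.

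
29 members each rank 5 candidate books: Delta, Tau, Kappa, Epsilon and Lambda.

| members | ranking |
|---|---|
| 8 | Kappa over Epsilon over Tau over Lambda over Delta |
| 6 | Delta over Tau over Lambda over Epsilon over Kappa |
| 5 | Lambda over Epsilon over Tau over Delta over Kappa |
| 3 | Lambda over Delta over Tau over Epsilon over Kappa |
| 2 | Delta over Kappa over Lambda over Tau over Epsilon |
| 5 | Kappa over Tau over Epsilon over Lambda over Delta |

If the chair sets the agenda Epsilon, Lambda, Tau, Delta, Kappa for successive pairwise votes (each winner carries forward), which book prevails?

Kappa

Round 1: Epsilon vs Lambda — 13–16, Lambda advances.
Round 2: Lambda vs Tau — 10–19, Tau advances.
Round 3: Tau vs Delta — 18–11, Tau advances.
Round 4: Tau vs Kappa — 14–15, Kappa advances.
Kappa survives the agenda.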